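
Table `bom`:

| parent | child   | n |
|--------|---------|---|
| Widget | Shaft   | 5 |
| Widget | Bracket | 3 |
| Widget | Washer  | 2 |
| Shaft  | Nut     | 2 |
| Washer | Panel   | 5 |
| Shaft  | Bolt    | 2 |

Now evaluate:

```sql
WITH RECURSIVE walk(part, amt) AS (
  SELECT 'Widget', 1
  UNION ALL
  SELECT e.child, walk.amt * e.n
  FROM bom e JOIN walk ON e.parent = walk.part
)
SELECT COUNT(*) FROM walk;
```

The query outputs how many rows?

7

Base: (Widget, amt=1).
Iteration 1: components of {Widget} -> Bracket = 1*3 = 3, Shaft = 1*5 = 5, Washer = 1*2 = 2.
Iteration 2: components of {Bracket,Shaft,Washer} -> Bolt = 5*2 = 10, Nut = 5*2 = 10, Panel = 2*5 = 10.
Iteration 3: no further components; recursion stops.
Total rows emitted: 7.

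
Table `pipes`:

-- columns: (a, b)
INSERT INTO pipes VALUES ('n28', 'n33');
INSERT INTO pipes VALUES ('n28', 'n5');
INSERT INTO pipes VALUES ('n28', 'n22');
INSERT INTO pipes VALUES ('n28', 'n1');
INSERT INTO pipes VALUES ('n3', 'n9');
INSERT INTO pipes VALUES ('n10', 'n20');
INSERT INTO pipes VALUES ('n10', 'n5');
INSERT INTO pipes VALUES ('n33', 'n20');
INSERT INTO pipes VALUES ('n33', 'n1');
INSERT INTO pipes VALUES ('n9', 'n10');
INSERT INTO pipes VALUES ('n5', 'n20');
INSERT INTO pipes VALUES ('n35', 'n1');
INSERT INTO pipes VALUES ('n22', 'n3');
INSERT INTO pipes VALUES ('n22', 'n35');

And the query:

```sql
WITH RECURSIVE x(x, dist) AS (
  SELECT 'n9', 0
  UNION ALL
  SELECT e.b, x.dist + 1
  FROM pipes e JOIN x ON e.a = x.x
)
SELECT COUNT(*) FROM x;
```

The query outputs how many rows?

Base: (n9, dist=0).
Iteration 1: edges from {n9} -> (n10, dist=1).
Iteration 2: edges from {n10} -> (n20, dist=2), (n5, dist=2).
Iteration 3: edges from {n20,n5} -> (n20, dist=3).
Iteration 4: no outgoing edges from {n20}; recursion stops.
Total rows emitted: 5.

5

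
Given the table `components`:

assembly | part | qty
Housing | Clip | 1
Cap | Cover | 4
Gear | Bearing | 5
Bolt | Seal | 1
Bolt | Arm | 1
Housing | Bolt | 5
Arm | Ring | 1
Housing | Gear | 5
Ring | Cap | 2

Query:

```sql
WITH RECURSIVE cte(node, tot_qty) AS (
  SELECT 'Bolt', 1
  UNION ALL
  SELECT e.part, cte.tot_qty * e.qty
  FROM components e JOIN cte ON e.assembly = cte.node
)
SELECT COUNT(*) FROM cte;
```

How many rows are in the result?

6

Base: (Bolt, tot_qty=1).
Iteration 1: components of {Bolt} -> Arm = 1*1 = 1, Seal = 1*1 = 1.
Iteration 2: components of {Arm,Seal} -> Ring = 1*1 = 1.
Iteration 3: components of {Ring} -> Cap = 1*2 = 2.
Iteration 4: components of {Cap} -> Cover = 2*4 = 8.
Iteration 5: no further components; recursion stops.
Total rows emitted: 6.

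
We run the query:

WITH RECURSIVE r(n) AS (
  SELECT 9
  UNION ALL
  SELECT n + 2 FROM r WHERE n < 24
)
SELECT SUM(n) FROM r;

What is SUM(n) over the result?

153

Base: n=9.
Iteration 1: 9 < 24 holds -> n = 9 + 2 = 11.
Iteration 2: 11 < 24 holds -> n = 11 + 2 = 13.
Iteration 3: 13 < 24 holds -> n = 13 + 2 = 15.
Iteration 4: 15 < 24 holds -> n = 15 + 2 = 17.
Iteration 5: 17 < 24 holds -> n = 17 + 2 = 19.
Iteration 6: 19 < 24 holds -> n = 19 + 2 = 21.
Iteration 7: 21 < 24 holds -> n = 21 + 2 = 23.
Iteration 8: 23 < 24 holds -> n = 23 + 2 = 25.
Iteration 9: 25 < 24 fails; recursion stops.
SUM(n) = 9 + 11 + 13 + 15 + 17 + 19 + 21 + 23 + 25 = 153.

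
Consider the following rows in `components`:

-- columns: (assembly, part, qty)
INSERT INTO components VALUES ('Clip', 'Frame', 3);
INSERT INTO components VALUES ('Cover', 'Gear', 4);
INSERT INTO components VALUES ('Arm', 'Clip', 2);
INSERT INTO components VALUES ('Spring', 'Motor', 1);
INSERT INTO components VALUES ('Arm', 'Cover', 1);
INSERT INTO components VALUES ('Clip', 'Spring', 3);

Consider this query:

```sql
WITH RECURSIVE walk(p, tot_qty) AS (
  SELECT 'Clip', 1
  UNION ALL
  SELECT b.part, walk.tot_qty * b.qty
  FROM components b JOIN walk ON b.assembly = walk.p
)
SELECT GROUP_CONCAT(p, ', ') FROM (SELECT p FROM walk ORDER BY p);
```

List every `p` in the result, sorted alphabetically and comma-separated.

Clip, Frame, Motor, Spring

Base: (Clip, tot_qty=1).
Iteration 1: components of {Clip} -> Frame = 1*3 = 3, Spring = 1*3 = 3.
Iteration 2: components of {Frame,Spring} -> Motor = 3*1 = 3.
Iteration 3: no further components; recursion stops.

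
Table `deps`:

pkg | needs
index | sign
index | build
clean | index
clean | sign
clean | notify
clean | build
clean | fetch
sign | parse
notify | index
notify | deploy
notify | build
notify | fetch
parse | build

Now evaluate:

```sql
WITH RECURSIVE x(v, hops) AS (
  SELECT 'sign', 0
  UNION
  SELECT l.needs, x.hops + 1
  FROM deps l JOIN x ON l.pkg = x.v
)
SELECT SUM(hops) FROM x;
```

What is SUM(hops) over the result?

Base: (sign, hops=0).
Iteration 1: edges from {sign} -> (parse, hops=1).
Iteration 2: edges from {parse} -> (build, hops=2).
Iteration 3: no outgoing edges from {build}; recursion stops.
SUM(hops) = 0 + 1 + 2 = 3.

3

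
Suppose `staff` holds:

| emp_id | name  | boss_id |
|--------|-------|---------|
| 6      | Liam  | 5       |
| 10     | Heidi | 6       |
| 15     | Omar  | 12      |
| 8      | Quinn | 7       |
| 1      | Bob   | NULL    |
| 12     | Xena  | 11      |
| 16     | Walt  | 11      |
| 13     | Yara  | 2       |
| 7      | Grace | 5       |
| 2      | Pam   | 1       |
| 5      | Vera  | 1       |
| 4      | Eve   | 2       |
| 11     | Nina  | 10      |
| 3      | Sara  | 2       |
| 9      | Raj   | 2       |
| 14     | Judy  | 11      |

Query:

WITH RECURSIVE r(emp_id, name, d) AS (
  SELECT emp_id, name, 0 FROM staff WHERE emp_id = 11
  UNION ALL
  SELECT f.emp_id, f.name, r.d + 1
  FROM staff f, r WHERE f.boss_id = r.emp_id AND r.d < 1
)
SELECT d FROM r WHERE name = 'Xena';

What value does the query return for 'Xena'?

1

Base: emp_id=11 (Nina) at d 0.
Iteration 1: rows with boss_id in {11} -> Xena (id 12, d 1), Judy (id 14, d 1), Walt (id 16, d 1).
Iteration 2: d < 1 fails for all current rows; recursion stops.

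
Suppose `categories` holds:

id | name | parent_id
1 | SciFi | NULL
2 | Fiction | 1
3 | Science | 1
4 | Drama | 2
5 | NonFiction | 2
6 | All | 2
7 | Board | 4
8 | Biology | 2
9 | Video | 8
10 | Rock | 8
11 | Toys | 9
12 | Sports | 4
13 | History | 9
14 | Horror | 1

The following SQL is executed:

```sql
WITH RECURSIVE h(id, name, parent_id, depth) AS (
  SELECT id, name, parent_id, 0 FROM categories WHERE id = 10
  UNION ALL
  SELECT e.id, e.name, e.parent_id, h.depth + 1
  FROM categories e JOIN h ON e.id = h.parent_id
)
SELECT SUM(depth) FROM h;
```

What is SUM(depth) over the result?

Base: id=10 (Rock), parent_id=8, depth 0.
Iteration 1: join on id=8 -> Biology (id 8, parent_id=2, depth 1).
Iteration 2: join on id=2 -> Fiction (id 2, parent_id=1, depth 2).
Iteration 3: join on id=1 -> SciFi (id 1, parent_id=NULL, depth 3).
Iteration 4: parent_id is NULL; no match; recursion stops.
SUM(depth) = 0 + 1 + 2 + 3 = 6.

6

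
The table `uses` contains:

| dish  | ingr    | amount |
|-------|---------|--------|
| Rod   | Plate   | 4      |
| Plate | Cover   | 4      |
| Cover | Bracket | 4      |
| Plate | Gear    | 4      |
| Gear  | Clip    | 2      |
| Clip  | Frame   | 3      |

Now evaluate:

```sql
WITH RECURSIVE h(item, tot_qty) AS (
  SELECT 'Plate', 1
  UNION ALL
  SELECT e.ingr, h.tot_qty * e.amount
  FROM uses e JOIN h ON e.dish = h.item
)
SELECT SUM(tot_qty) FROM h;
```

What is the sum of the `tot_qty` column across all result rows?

Base: (Plate, tot_qty=1).
Iteration 1: components of {Plate} -> Cover = 1*4 = 4, Gear = 1*4 = 4.
Iteration 2: components of {Cover,Gear} -> Bracket = 4*4 = 16, Clip = 4*2 = 8.
Iteration 3: components of {Bracket,Clip} -> Frame = 8*3 = 24.
Iteration 4: no further components; recursion stops.
SUM(tot_qty) = 1 + 4 + 4 + 16 + 8 + 24 = 57.

57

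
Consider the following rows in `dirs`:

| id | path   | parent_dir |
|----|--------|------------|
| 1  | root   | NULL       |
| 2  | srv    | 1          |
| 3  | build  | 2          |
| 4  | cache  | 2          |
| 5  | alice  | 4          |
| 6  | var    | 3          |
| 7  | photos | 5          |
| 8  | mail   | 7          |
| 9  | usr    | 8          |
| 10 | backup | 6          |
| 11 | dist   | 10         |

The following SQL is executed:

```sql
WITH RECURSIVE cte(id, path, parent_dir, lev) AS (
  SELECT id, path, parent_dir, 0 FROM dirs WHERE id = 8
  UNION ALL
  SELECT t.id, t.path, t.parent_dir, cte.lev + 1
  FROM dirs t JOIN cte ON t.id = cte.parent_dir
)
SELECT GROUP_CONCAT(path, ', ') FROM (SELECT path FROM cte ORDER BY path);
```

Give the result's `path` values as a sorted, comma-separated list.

alice, cache, mail, photos, root, srv

Base: id=8 (mail), parent_dir=7, lev 0.
Iteration 1: join on id=7 -> photos (id 7, parent_dir=5, lev 1).
Iteration 2: join on id=5 -> alice (id 5, parent_dir=4, lev 2).
Iteration 3: join on id=4 -> cache (id 4, parent_dir=2, lev 3).
Iteration 4: join on id=2 -> srv (id 2, parent_dir=1, lev 4).
Iteration 5: join on id=1 -> root (id 1, parent_dir=NULL, lev 5).
Iteration 6: parent_dir is NULL; no match; recursion stops.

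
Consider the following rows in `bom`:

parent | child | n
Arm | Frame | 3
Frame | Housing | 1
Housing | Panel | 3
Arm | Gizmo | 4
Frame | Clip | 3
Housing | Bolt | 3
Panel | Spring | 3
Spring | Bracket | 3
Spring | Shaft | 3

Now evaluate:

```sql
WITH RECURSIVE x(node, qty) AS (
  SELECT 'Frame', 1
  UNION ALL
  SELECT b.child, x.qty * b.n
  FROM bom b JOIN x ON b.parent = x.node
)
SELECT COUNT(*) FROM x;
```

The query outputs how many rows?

Base: (Frame, qty=1).
Iteration 1: components of {Frame} -> Clip = 1*3 = 3, Housing = 1*1 = 1.
Iteration 2: components of {Clip,Housing} -> Bolt = 1*3 = 3, Panel = 1*3 = 3.
Iteration 3: components of {Bolt,Panel} -> Spring = 3*3 = 9.
Iteration 4: components of {Spring} -> Bracket = 9*3 = 27, Shaft = 9*3 = 27.
Iteration 5: no further components; recursion stops.
Total rows emitted: 8.

8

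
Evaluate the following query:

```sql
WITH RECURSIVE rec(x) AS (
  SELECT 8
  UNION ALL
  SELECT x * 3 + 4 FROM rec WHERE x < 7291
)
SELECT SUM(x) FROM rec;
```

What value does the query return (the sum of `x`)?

Base: x=8.
Iteration 1: 8 < 7291 holds -> x = 8 * 3 + 4 = 28.
Iteration 2: 28 < 7291 holds -> x = 28 * 3 + 4 = 88.
Iteration 3: 88 < 7291 holds -> x = 88 * 3 + 4 = 268.
Iteration 4: 268 < 7291 holds -> x = 268 * 3 + 4 = 808.
Iteration 5: 808 < 7291 holds -> x = 808 * 3 + 4 = 2428.
Iteration 6: 2428 < 7291 holds -> x = 2428 * 3 + 4 = 7288.
Iteration 7: 7288 < 7291 holds -> x = 7288 * 3 + 4 = 21868.
Iteration 8: 21868 < 7291 fails; recursion stops.
SUM(x) = 8 + 28 + 88 + 268 + 808 + 2428 + 7288 + 21868 = 32784.

32784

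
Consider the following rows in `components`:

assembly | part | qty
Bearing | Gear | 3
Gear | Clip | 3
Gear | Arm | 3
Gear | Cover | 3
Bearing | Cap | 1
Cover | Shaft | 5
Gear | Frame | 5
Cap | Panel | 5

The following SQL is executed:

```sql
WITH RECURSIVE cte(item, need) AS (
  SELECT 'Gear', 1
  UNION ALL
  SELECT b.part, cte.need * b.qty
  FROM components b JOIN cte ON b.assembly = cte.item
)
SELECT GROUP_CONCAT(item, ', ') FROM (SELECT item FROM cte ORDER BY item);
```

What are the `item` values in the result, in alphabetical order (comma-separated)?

Arm, Clip, Cover, Frame, Gear, Shaft

Base: (Gear, need=1).
Iteration 1: components of {Gear} -> Arm = 1*3 = 3, Clip = 1*3 = 3, Cover = 1*3 = 3, Frame = 1*5 = 5.
Iteration 2: components of {Arm,Clip,Cover,Frame} -> Shaft = 3*5 = 15.
Iteration 3: no further components; recursion stops.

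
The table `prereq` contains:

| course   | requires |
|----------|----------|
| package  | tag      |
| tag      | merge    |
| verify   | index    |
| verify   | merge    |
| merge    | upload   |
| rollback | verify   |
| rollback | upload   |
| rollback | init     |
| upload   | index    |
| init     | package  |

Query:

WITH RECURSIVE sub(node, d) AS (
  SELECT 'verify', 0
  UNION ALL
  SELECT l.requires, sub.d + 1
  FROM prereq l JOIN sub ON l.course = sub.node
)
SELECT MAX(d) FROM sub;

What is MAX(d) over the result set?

Base: (verify, d=0).
Iteration 1: edges from {verify} -> (index, d=1), (merge, d=1).
Iteration 2: edges from {index,merge} -> (upload, d=2).
Iteration 3: edges from {upload} -> (index, d=3).
Iteration 4: no outgoing edges from {index}; recursion stops.
d values: 0, 1, 1, 2, 3; the maximum is 3.

3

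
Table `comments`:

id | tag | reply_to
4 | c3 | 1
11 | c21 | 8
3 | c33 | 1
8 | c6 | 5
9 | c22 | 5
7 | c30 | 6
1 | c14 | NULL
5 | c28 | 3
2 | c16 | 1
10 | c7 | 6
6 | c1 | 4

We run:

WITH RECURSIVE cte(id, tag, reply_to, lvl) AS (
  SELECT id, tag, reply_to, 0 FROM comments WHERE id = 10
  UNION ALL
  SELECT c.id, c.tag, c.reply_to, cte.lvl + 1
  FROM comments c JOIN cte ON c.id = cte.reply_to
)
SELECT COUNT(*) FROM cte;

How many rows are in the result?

Base: id=10 (c7), reply_to=6, lvl 0.
Iteration 1: join on id=6 -> c1 (id 6, reply_to=4, lvl 1).
Iteration 2: join on id=4 -> c3 (id 4, reply_to=1, lvl 2).
Iteration 3: join on id=1 -> c14 (id 1, reply_to=NULL, lvl 3).
Iteration 4: reply_to is NULL; no match; recursion stops.
Total rows emitted: 4.

4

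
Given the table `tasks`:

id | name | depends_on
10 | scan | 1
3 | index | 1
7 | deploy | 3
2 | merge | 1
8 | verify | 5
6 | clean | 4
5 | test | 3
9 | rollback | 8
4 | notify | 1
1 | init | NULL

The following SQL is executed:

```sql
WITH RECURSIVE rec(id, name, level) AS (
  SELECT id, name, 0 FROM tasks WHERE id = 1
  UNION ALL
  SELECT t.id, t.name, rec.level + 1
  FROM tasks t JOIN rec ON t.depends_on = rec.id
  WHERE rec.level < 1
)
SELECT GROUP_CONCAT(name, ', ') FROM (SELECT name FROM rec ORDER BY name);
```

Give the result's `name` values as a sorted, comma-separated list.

Base: id=1 (init) at level 0.
Iteration 1: rows with depends_on in {1} -> merge (id 2, level 1), index (id 3, level 1), notify (id 4, level 1), scan (id 10, level 1).
Iteration 2: level < 1 fails for all current rows; recursion stops.

index, init, merge, notify, scan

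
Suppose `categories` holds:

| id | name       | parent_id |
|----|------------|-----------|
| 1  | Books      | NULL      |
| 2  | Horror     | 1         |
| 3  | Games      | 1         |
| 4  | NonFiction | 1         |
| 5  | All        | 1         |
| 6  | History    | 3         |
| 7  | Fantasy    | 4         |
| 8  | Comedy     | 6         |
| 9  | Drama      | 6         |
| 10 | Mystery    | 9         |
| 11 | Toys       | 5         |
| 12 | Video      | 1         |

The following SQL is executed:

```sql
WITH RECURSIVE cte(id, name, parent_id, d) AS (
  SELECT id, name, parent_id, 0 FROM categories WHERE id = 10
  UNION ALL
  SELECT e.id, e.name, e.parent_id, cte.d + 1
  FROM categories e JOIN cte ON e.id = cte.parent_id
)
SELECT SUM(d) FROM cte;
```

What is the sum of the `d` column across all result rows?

Base: id=10 (Mystery), parent_id=9, d 0.
Iteration 1: join on id=9 -> Drama (id 9, parent_id=6, d 1).
Iteration 2: join on id=6 -> History (id 6, parent_id=3, d 2).
Iteration 3: join on id=3 -> Games (id 3, parent_id=1, d 3).
Iteration 4: join on id=1 -> Books (id 1, parent_id=NULL, d 4).
Iteration 5: parent_id is NULL; no match; recursion stops.
SUM(d) = 0 + 1 + 2 + 3 + 4 = 10.

10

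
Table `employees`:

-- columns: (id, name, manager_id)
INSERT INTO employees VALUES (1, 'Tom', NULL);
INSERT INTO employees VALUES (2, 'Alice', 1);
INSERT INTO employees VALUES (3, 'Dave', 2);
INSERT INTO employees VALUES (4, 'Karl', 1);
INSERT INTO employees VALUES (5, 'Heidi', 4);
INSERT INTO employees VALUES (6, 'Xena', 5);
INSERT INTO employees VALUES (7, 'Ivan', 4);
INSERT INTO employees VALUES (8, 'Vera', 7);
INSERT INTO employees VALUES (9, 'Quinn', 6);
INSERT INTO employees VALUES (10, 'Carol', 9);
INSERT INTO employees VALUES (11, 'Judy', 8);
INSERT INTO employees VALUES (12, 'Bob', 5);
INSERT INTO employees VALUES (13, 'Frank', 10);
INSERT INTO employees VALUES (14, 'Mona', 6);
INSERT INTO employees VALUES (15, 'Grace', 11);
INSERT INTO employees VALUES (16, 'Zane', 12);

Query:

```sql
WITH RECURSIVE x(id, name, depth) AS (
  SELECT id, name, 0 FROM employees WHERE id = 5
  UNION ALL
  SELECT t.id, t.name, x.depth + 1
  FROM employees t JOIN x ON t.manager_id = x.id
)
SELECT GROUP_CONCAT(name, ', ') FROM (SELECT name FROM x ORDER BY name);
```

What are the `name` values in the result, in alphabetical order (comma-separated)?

Bob, Carol, Frank, Heidi, Mona, Quinn, Xena, Zane

Base: id=5 (Heidi) at depth 0.
Iteration 1: rows with manager_id in {5} -> Xena (id 6, depth 1), Bob (id 12, depth 1).
Iteration 2: rows with manager_id in {6,12} -> Quinn (id 9, depth 2), Mona (id 14, depth 2), Zane (id 16, depth 2).
Iteration 3: rows with manager_id in {9,14,16} -> Carol (id 10, depth 3).
Iteration 4: rows with manager_id in {10} -> Frank (id 13, depth 4).
Iteration 5: no rows with manager_id in {13}; recursion stops.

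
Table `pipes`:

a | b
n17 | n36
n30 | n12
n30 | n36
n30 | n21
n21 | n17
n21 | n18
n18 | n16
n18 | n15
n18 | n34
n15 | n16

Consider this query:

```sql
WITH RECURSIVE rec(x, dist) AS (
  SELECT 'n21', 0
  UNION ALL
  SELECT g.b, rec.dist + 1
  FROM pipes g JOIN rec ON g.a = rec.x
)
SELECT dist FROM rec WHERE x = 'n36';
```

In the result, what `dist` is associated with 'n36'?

2

Base: (n21, dist=0).
Iteration 1: edges from {n21} -> (n17, dist=1), (n18, dist=1).
Iteration 2: edges from {n17,n18} -> (n15, dist=2), (n16, dist=2), (n34, dist=2), (n36, dist=2).
Iteration 3: edges from {n15,n16,n34,n36} -> (n16, dist=3).
Iteration 4: no outgoing edges from {n16}; recursion stops.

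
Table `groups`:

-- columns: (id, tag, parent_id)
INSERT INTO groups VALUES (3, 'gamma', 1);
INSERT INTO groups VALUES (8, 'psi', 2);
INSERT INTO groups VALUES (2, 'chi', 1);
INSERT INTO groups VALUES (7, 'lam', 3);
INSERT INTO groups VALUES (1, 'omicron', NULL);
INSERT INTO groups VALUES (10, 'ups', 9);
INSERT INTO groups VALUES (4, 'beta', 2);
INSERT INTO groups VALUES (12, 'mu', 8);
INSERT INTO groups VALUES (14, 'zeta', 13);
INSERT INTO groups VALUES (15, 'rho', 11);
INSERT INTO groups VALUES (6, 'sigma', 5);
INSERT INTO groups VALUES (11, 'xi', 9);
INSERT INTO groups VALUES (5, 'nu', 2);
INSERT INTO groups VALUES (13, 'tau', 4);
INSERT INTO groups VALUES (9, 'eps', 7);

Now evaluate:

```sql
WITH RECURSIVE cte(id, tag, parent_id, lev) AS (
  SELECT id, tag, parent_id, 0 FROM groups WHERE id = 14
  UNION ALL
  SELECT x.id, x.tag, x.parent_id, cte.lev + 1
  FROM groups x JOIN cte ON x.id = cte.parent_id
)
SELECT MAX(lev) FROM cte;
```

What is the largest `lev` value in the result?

4

Base: id=14 (zeta), parent_id=13, lev 0.
Iteration 1: join on id=13 -> tau (id 13, parent_id=4, lev 1).
Iteration 2: join on id=4 -> beta (id 4, parent_id=2, lev 2).
Iteration 3: join on id=2 -> chi (id 2, parent_id=1, lev 3).
Iteration 4: join on id=1 -> omicron (id 1, parent_id=NULL, lev 4).
Iteration 5: parent_id is NULL; no match; recursion stops.
lev values: 0, 1, 2, 3, 4; the maximum is 4.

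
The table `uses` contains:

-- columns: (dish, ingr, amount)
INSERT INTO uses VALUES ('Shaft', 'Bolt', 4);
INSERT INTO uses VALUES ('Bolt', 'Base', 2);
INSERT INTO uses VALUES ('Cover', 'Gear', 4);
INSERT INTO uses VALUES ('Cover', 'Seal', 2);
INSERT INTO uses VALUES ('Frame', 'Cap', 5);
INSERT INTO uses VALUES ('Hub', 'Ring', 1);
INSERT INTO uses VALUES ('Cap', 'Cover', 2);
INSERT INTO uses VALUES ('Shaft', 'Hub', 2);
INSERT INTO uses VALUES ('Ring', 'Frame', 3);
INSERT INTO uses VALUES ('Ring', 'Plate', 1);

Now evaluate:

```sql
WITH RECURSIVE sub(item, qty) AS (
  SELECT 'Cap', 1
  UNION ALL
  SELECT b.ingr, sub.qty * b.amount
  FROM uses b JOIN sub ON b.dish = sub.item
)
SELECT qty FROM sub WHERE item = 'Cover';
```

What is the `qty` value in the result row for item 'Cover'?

2

Base: (Cap, qty=1).
Iteration 1: components of {Cap} -> Cover = 1*2 = 2.
Iteration 2: components of {Cover} -> Gear = 2*4 = 8, Seal = 2*2 = 4.
Iteration 3: no further components; recursion stops.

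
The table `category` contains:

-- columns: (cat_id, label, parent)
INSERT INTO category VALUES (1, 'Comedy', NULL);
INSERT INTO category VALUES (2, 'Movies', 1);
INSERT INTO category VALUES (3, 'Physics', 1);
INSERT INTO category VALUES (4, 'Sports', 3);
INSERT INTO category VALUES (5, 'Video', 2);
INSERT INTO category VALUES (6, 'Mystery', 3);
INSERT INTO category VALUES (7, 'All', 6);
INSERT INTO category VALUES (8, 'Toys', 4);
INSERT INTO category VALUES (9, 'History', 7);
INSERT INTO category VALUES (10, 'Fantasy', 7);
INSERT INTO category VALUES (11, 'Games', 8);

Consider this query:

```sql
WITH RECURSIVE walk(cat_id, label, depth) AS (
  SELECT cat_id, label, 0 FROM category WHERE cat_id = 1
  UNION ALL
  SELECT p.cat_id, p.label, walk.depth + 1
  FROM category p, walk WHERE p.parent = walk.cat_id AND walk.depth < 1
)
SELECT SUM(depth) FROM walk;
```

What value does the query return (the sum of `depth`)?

Base: cat_id=1 (Comedy) at depth 0.
Iteration 1: rows with parent in {1} -> Movies (id 2, depth 1), Physics (id 3, depth 1).
Iteration 2: depth < 1 fails for all current rows; recursion stops.
SUM(depth) = 0 + 1 + 1 = 2.

2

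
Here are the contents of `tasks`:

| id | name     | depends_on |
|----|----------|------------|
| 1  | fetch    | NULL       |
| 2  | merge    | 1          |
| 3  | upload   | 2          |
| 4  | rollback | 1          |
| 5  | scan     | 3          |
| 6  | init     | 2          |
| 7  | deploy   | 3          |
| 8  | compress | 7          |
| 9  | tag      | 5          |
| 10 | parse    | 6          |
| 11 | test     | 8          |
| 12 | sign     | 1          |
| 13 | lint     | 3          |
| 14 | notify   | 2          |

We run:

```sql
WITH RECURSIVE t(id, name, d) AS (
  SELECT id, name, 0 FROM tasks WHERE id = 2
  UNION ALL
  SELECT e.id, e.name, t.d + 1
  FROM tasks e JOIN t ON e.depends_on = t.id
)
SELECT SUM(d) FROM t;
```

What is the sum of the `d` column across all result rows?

21

Base: id=2 (merge) at d 0.
Iteration 1: rows with depends_on in {2} -> upload (id 3, d 1), init (id 6, d 1), notify (id 14, d 1).
Iteration 2: rows with depends_on in {3,6,14} -> scan (id 5, d 2), deploy (id 7, d 2), parse (id 10, d 2), lint (id 13, d 2).
Iteration 3: rows with depends_on in {5,7,10,13} -> compress (id 8, d 3), tag (id 9, d 3).
Iteration 4: rows with depends_on in {8,9} -> test (id 11, d 4).
Iteration 5: no rows with depends_on in {11}; recursion stops.
SUM(d) = 0 + 1 + 1 + 1 + 2 + 2 + 2 + 2 + 3 + 3 + 4 = 21.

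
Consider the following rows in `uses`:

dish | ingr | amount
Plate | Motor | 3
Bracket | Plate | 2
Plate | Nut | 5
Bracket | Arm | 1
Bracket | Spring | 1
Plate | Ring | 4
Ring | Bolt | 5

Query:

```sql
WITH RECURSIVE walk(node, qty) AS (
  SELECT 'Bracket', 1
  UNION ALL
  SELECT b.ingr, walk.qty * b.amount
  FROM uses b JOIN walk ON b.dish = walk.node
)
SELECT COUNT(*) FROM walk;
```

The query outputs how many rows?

8

Base: (Bracket, qty=1).
Iteration 1: components of {Bracket} -> Arm = 1*1 = 1, Plate = 1*2 = 2, Spring = 1*1 = 1.
Iteration 2: components of {Arm,Plate,Spring} -> Motor = 2*3 = 6, Nut = 2*5 = 10, Ring = 2*4 = 8.
Iteration 3: components of {Motor,Nut,Ring} -> Bolt = 8*5 = 40.
Iteration 4: no further components; recursion stops.
Total rows emitted: 8.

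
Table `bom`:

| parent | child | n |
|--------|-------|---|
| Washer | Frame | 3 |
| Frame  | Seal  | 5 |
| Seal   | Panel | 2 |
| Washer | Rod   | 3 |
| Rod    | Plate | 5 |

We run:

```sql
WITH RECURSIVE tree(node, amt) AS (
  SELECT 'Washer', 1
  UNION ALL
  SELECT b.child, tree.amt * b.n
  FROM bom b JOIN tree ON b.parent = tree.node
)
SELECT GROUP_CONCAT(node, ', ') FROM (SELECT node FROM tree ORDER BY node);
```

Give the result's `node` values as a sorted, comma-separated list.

Base: (Washer, amt=1).
Iteration 1: components of {Washer} -> Frame = 1*3 = 3, Rod = 1*3 = 3.
Iteration 2: components of {Frame,Rod} -> Plate = 3*5 = 15, Seal = 3*5 = 15.
Iteration 3: components of {Plate,Seal} -> Panel = 15*2 = 30.
Iteration 4: no further components; recursion stops.

Frame, Panel, Plate, Rod, Seal, Washer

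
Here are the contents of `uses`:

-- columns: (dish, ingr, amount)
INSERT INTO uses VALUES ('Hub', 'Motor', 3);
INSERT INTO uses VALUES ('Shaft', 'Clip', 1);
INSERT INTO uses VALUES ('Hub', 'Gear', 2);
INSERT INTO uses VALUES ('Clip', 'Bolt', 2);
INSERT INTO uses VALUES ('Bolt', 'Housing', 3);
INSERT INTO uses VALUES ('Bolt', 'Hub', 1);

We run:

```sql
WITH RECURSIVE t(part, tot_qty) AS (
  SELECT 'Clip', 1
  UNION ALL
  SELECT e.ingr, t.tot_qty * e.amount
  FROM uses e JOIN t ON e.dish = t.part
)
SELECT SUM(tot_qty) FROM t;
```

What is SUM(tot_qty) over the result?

21

Base: (Clip, tot_qty=1).
Iteration 1: components of {Clip} -> Bolt = 1*2 = 2.
Iteration 2: components of {Bolt} -> Housing = 2*3 = 6, Hub = 2*1 = 2.
Iteration 3: components of {Housing,Hub} -> Gear = 2*2 = 4, Motor = 2*3 = 6.
Iteration 4: no further components; recursion stops.
SUM(tot_qty) = 1 + 2 + 6 + 2 + 6 + 4 = 21.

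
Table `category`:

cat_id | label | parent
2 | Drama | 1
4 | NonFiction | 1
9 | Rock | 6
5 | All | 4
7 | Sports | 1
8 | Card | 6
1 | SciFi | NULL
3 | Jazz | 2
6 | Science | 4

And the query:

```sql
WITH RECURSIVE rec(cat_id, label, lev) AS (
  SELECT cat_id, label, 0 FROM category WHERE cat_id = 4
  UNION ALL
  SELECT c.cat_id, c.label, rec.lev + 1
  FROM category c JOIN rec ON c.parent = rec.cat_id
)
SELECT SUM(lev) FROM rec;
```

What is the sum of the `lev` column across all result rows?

6

Base: cat_id=4 (NonFiction) at lev 0.
Iteration 1: rows with parent in {4} -> All (id 5, lev 1), Science (id 6, lev 1).
Iteration 2: rows with parent in {5,6} -> Card (id 8, lev 2), Rock (id 9, lev 2).
Iteration 3: no rows with parent in {8,9}; recursion stops.
SUM(lev) = 0 + 1 + 1 + 2 + 2 = 6.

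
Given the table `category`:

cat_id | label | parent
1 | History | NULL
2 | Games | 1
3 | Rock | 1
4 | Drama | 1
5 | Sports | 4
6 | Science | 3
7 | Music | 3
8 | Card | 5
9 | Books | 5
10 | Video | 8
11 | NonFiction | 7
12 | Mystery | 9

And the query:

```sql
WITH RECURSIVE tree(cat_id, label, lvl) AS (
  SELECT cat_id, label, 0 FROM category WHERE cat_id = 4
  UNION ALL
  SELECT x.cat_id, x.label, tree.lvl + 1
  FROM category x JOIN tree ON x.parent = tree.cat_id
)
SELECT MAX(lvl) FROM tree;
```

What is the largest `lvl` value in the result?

3

Base: cat_id=4 (Drama) at lvl 0.
Iteration 1: rows with parent in {4} -> Sports (id 5, lvl 1).
Iteration 2: rows with parent in {5} -> Card (id 8, lvl 2), Books (id 9, lvl 2).
Iteration 3: rows with parent in {8,9} -> Video (id 10, lvl 3), Mystery (id 12, lvl 3).
Iteration 4: no rows with parent in {10,12}; recursion stops.
lvl values: 0, 1, 2, 2, 3, 3; the maximum is 3.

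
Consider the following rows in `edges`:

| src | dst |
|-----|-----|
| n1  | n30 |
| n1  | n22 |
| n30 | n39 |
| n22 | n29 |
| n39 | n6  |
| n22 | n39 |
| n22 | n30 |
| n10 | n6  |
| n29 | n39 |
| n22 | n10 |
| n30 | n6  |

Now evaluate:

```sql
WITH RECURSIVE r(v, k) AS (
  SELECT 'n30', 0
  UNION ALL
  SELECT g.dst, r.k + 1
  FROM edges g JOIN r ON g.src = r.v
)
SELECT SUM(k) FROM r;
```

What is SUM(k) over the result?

Base: (n30, k=0).
Iteration 1: edges from {n30} -> (n39, k=1), (n6, k=1).
Iteration 2: edges from {n39,n6} -> (n6, k=2).
Iteration 3: no outgoing edges from {n6}; recursion stops.
SUM(k) = 0 + 1 + 1 + 2 = 4.

4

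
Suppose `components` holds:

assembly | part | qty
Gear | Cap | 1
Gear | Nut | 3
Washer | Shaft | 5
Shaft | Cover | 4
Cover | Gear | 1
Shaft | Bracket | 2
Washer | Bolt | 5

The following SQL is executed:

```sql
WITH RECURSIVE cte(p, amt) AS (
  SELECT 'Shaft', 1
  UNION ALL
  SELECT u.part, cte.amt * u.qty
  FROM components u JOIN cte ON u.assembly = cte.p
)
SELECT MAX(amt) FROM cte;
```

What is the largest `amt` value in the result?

12

Base: (Shaft, amt=1).
Iteration 1: components of {Shaft} -> Bracket = 1*2 = 2, Cover = 1*4 = 4.
Iteration 2: components of {Bracket,Cover} -> Gear = 4*1 = 4.
Iteration 3: components of {Gear} -> Cap = 4*1 = 4, Nut = 4*3 = 12.
Iteration 4: no further components; recursion stops.
amt values: 1, 4, 2, 4, 4, 12; the maximum is 12.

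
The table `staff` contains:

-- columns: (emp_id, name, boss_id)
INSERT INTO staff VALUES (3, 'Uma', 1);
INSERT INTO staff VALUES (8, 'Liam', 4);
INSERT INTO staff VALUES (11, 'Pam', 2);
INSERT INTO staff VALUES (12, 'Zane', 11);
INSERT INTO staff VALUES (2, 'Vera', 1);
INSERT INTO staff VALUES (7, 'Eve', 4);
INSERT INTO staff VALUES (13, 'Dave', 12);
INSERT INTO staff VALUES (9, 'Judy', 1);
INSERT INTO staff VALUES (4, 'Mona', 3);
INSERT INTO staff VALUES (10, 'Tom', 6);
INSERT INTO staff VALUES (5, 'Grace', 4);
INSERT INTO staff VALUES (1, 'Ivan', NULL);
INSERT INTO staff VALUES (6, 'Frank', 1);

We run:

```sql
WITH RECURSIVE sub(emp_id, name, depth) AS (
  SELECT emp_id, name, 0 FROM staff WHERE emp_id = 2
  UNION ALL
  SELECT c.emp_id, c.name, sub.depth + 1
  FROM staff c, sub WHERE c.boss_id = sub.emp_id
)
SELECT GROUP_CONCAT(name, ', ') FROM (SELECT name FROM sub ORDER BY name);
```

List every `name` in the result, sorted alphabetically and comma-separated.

Dave, Pam, Vera, Zane

Base: emp_id=2 (Vera) at depth 0.
Iteration 1: rows with boss_id in {2} -> Pam (id 11, depth 1).
Iteration 2: rows with boss_id in {11} -> Zane (id 12, depth 2).
Iteration 3: rows with boss_id in {12} -> Dave (id 13, depth 3).
Iteration 4: no rows with boss_id in {13}; recursion stops.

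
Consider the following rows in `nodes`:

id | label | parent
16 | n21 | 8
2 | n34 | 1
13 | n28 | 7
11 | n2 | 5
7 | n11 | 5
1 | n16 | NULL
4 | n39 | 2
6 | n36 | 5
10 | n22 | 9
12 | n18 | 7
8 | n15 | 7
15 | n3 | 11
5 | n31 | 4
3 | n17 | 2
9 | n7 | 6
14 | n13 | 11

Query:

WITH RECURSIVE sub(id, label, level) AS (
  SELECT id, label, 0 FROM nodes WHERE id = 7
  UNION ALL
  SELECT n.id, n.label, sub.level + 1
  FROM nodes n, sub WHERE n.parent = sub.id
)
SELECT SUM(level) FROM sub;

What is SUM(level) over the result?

5

Base: id=7 (n11) at level 0.
Iteration 1: rows with parent in {7} -> n15 (id 8, level 1), n18 (id 12, level 1), n28 (id 13, level 1).
Iteration 2: rows with parent in {8,12,13} -> n21 (id 16, level 2).
Iteration 3: no rows with parent in {16}; recursion stops.
SUM(level) = 0 + 1 + 1 + 1 + 2 = 5.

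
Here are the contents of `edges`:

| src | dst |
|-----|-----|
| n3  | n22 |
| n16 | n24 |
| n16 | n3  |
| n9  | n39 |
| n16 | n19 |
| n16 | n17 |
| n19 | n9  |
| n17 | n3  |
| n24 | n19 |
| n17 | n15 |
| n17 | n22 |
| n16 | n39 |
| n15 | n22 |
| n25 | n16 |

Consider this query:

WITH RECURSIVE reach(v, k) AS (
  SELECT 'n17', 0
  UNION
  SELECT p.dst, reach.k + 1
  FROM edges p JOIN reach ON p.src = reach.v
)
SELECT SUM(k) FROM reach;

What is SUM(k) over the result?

5

Base: (n17, k=0).
Iteration 1: edges from {n17} -> (n15, k=1), (n22, k=1), (n3, k=1).
Iteration 2: edges from {n15,n22,n3} -> (n22, k=2). [UNION drops 1 duplicate row(s)]
Iteration 3: no outgoing edges from {n22}; recursion stops.
SUM(k) = 0 + 1 + 1 + 1 + 2 = 5.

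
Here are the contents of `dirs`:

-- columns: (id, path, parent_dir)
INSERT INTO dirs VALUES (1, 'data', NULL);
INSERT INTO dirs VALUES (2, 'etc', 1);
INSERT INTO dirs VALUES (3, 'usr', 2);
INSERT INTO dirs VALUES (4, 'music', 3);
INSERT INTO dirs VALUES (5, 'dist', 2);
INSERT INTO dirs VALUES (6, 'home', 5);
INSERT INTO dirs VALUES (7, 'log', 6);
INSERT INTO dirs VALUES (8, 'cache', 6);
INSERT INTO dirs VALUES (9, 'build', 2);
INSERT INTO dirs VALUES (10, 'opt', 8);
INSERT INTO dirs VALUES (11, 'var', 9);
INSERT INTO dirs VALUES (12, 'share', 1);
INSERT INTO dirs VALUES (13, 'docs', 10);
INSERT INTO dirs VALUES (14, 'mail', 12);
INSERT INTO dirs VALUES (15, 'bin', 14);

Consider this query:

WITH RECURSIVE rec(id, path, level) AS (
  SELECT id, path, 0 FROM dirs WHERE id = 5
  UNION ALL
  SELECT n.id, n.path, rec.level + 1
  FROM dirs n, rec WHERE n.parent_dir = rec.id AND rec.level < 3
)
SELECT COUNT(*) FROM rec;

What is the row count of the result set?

Base: id=5 (dist) at level 0.
Iteration 1: rows with parent_dir in {5} -> home (id 6, level 1).
Iteration 2: rows with parent_dir in {6} -> log (id 7, level 2), cache (id 8, level 2).
Iteration 3: rows with parent_dir in {7,8} -> opt (id 10, level 3).
Iteration 4: level < 3 fails for all current rows; recursion stops.
Total rows emitted: 5.

5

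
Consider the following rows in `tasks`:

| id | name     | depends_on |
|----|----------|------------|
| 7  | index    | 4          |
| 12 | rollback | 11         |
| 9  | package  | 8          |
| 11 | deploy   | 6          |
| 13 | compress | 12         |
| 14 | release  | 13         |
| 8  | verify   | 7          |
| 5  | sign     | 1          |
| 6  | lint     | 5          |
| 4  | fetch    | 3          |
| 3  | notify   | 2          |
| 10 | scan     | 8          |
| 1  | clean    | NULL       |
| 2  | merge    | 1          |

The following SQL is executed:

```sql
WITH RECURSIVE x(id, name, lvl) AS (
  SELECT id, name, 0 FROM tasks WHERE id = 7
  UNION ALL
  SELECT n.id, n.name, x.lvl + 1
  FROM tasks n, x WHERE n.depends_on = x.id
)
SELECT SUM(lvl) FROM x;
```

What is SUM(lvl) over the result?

Base: id=7 (index) at lvl 0.
Iteration 1: rows with depends_on in {7} -> verify (id 8, lvl 1).
Iteration 2: rows with depends_on in {8} -> package (id 9, lvl 2), scan (id 10, lvl 2).
Iteration 3: no rows with depends_on in {9,10}; recursion stops.
SUM(lvl) = 0 + 1 + 2 + 2 = 5.

5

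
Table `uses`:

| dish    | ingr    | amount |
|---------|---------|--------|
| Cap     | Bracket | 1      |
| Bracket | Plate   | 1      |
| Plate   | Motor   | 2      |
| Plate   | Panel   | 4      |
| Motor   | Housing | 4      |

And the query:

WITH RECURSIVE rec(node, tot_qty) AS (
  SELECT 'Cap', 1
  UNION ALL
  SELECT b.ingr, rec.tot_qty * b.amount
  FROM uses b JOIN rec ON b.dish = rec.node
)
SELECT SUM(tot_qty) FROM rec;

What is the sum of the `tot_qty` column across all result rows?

17

Base: (Cap, tot_qty=1).
Iteration 1: components of {Cap} -> Bracket = 1*1 = 1.
Iteration 2: components of {Bracket} -> Plate = 1*1 = 1.
Iteration 3: components of {Plate} -> Motor = 1*2 = 2, Panel = 1*4 = 4.
Iteration 4: components of {Motor,Panel} -> Housing = 2*4 = 8.
Iteration 5: no further components; recursion stops.
SUM(tot_qty) = 1 + 1 + 1 + 2 + 4 + 8 = 17.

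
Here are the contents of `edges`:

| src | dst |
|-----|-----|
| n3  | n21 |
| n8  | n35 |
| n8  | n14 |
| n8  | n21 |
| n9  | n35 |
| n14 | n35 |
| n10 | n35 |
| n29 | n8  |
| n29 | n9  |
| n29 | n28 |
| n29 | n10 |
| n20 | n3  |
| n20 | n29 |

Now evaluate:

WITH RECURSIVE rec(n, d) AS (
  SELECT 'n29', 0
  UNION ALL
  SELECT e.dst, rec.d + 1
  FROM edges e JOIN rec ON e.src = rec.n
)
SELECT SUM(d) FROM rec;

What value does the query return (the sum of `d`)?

17

Base: (n29, d=0).
Iteration 1: edges from {n29} -> (n10, d=1), (n28, d=1), (n8, d=1), (n9, d=1).
Iteration 2: edges from {n10,n28,n8,n9} -> (n14, d=2), (n21, d=2), (n35, d=2) x3. [UNION ALL keeps all 5 new rows, including repeats]
Iteration 3: edges from {n14,n21,n35} -> (n35, d=3).
Iteration 4: no outgoing edges from {n35}; recursion stops.
SUM(d) = 0 + 1 + 1 + 1 + 1 + 2 + 2 + 2 + 2 + 2 + 3 = 17.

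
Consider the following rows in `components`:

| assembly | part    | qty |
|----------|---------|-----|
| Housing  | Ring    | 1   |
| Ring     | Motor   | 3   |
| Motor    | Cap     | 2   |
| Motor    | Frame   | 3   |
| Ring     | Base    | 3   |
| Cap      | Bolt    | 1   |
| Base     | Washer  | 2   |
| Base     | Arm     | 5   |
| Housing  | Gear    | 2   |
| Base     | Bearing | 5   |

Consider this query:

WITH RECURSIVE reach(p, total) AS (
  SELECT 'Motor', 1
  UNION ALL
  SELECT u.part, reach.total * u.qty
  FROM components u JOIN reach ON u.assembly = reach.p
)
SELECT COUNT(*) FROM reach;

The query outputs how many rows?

4

Base: (Motor, total=1).
Iteration 1: components of {Motor} -> Cap = 1*2 = 2, Frame = 1*3 = 3.
Iteration 2: components of {Cap,Frame} -> Bolt = 2*1 = 2.
Iteration 3: no further components; recursion stops.
Total rows emitted: 4.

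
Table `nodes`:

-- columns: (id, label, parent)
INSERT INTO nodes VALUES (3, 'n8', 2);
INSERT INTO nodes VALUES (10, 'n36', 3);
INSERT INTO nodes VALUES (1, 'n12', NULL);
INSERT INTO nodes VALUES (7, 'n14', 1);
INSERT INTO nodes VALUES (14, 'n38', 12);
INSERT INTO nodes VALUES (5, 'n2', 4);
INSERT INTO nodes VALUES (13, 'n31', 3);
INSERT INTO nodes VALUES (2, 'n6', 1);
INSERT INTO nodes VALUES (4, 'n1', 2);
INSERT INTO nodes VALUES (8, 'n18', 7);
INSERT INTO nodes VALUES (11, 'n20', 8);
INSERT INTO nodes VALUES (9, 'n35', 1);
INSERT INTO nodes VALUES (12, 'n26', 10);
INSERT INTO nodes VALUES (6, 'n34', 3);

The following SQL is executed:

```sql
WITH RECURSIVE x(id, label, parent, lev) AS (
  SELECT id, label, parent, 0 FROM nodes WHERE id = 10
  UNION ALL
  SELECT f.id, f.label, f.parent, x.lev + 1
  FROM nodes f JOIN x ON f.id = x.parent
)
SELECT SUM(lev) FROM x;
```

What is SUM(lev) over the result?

6

Base: id=10 (n36), parent=3, lev 0.
Iteration 1: join on id=3 -> n8 (id 3, parent=2, lev 1).
Iteration 2: join on id=2 -> n6 (id 2, parent=1, lev 2).
Iteration 3: join on id=1 -> n12 (id 1, parent=NULL, lev 3).
Iteration 4: parent is NULL; no match; recursion stops.
SUM(lev) = 0 + 1 + 2 + 3 = 6.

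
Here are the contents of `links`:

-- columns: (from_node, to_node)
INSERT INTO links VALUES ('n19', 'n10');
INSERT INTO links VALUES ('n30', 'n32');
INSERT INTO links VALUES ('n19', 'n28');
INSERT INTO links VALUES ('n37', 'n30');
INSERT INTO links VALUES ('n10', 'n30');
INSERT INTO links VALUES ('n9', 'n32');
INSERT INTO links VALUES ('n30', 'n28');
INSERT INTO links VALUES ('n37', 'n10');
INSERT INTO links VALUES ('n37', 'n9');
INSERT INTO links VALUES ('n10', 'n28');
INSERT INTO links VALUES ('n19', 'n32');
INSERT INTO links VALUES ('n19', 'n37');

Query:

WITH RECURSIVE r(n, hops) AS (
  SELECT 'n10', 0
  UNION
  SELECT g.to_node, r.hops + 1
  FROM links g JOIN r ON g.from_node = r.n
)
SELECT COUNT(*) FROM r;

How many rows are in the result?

5

Base: (n10, hops=0).
Iteration 1: edges from {n10} -> (n28, hops=1), (n30, hops=1).
Iteration 2: edges from {n28,n30} -> (n28, hops=2), (n32, hops=2).
Iteration 3: no outgoing edges from {n28,n32}; recursion stops.
Total rows emitted: 5.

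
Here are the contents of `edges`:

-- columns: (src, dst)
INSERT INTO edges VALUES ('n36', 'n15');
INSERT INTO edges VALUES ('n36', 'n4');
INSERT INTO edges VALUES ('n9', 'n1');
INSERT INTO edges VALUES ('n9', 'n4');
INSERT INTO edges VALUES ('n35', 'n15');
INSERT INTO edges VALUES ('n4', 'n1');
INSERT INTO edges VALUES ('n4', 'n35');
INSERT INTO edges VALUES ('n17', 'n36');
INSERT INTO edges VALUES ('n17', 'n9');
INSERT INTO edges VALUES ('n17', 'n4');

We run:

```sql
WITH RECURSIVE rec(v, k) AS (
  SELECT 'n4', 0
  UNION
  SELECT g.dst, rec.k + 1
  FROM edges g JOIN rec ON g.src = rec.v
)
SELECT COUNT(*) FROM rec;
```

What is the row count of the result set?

4

Base: (n4, k=0).
Iteration 1: edges from {n4} -> (n1, k=1), (n35, k=1).
Iteration 2: edges from {n1,n35} -> (n15, k=2).
Iteration 3: no outgoing edges from {n15}; recursion stops.
Total rows emitted: 4.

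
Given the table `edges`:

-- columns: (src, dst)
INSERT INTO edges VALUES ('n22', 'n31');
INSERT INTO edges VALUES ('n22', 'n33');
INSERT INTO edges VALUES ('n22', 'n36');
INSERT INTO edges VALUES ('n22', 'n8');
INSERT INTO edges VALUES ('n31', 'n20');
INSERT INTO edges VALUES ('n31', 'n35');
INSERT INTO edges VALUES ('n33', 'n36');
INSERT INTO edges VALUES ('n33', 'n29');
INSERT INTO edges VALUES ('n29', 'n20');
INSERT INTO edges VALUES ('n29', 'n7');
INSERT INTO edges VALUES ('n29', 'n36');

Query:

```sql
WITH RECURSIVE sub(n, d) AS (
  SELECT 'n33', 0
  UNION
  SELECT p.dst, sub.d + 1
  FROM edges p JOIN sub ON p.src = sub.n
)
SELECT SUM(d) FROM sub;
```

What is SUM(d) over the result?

Base: (n33, d=0).
Iteration 1: edges from {n33} -> (n29, d=1), (n36, d=1).
Iteration 2: edges from {n29,n36} -> (n20, d=2), (n36, d=2), (n7, d=2).
Iteration 3: no outgoing edges from {n20,n36,n7}; recursion stops.
SUM(d) = 0 + 1 + 1 + 2 + 2 + 2 = 8.

8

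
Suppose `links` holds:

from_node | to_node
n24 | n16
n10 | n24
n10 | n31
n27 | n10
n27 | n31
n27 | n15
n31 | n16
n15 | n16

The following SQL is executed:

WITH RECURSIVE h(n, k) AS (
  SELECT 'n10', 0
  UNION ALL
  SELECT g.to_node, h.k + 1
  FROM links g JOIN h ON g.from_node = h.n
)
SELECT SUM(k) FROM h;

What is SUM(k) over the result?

6

Base: (n10, k=0).
Iteration 1: edges from {n10} -> (n24, k=1), (n31, k=1).
Iteration 2: edges from {n24,n31} -> (n16, k=2) x2. [UNION ALL keeps all 2 new rows, including repeats]
Iteration 3: no outgoing edges from {n16}; recursion stops.
SUM(k) = 0 + 1 + 1 + 2 + 2 = 6.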